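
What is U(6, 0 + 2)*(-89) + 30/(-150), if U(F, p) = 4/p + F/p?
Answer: -2226/5 ≈ -445.20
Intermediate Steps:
U(6, 0 + 2)*(-89) + 30/(-150) = ((4 + 6)/(0 + 2))*(-89) + 30/(-150) = (10/2)*(-89) + 30*(-1/150) = ((½)*10)*(-89) - ⅕ = 5*(-89) - ⅕ = -445 - ⅕ = -2226/5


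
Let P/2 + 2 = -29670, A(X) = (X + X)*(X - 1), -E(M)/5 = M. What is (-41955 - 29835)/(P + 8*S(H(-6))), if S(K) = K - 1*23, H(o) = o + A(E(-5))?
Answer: 35895/24988 ≈ 1.4365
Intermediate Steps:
E(M) = -5*M
A(X) = 2*X*(-1 + X) (A(X) = (2*X)*(-1 + X) = 2*X*(-1 + X))
H(o) = 1200 + o (H(o) = o + 2*(-5*(-5))*(-1 - 5*(-5)) = o + 2*25*(-1 + 25) = o + 2*25*24 = o + 1200 = 1200 + o)
P = -59344 (P = -4 + 2*(-29670) = -4 - 59340 = -59344)
S(K) = -23 + K (S(K) = K - 23 = -23 + K)
(-41955 - 29835)/(P + 8*S(H(-6))) = (-41955 - 29835)/(-59344 + 8*(-23 + (1200 - 6))) = -71790/(-59344 + 8*(-23 + 1194)) = -71790/(-59344 + 8*1171) = -71790/(-59344 + 9368) = -71790/(-49976) = -71790*(-1/49976) = 35895/24988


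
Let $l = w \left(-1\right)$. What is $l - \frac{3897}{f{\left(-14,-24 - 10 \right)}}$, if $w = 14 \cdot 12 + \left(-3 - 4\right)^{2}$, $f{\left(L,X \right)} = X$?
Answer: $- \frac{3481}{34} \approx -102.38$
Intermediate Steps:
$w = 217$ ($w = 168 + \left(-7\right)^{2} = 168 + 49 = 217$)
$l = -217$ ($l = 217 \left(-1\right) = -217$)
$l - \frac{3897}{f{\left(-14,-24 - 10 \right)}} = -217 - \frac{3897}{-24 - 10} = -217 - \frac{3897}{-34} = -217 - - \frac{3897}{34} = -217 + \frac{3897}{34} = - \frac{3481}{34}$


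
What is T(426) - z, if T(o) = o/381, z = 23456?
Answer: -2978770/127 ≈ -23455.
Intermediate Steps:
T(o) = o/381 (T(o) = o*(1/381) = o/381)
T(426) - z = (1/381)*426 - 1*23456 = 142/127 - 23456 = -2978770/127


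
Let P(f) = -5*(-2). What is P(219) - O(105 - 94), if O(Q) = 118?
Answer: -108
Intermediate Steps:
P(f) = 10
P(219) - O(105 - 94) = 10 - 1*118 = 10 - 118 = -108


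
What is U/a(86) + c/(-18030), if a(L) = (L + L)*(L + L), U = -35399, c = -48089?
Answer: 392210503/266699760 ≈ 1.4706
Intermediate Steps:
a(L) = 4*L**2 (a(L) = (2*L)*(2*L) = 4*L**2)
U/a(86) + c/(-18030) = -35399/(4*86**2) - 48089/(-18030) = -35399/(4*7396) - 48089*(-1/18030) = -35399/29584 + 48089/18030 = 392210503/266699760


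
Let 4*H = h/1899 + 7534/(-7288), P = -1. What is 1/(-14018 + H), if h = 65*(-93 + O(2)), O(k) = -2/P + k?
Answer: -27679824/388044006905 ≈ -7.1332e-5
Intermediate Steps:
O(k) = 2 + k (O(k) = -2/(-1) + k = -2*(-1) + k = 2 + k)
h = -5785 (h = 65*(-93 + (2 + 2)) = 65*(-93 + 4) = 65*(-89) = -5785)
H = -28234073/27679824 (H = (-5785/1899 + 7534/(-7288))/4 = (-5785*1/1899 + 7534*(-1/7288))/4 = (-5785/1899 - 3767/3644)/4 = (1/4)*(-28234073/6919956) = -28234073/27679824 ≈ -1.0200)
1/(-14018 + H) = 1/(-14018 - 28234073/27679824) = 1/(-388044006905/27679824) = -27679824/388044006905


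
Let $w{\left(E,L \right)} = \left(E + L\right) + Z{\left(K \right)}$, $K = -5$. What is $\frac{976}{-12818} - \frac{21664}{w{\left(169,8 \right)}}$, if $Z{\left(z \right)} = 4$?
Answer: $- \frac{138932904}{1160029} \approx -119.77$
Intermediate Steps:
$w{\left(E,L \right)} = 4 + E + L$ ($w{\left(E,L \right)} = \left(E + L\right) + 4 = 4 + E + L$)
$\frac{976}{-12818} - \frac{21664}{w{\left(169,8 \right)}} = \frac{976}{-12818} - \frac{21664}{4 + 169 + 8} = 976 \left(- \frac{1}{12818}\right) - \frac{21664}{181} = - \frac{488}{6409} - \frac{21664}{181} = - \frac{138932904}{1160029}$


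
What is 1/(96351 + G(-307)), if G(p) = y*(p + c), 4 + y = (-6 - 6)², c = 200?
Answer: 1/81371 ≈ 1.2289e-5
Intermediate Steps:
y = 140 (y = -4 + (-6 - 6)² = -4 + (-12)² = -4 + 144 = 140)
G(p) = 28000 + 140*p (G(p) = 140*(p + 200) = 140*(200 + p) = 28000 + 140*p)
1/(96351 + G(-307)) = 1/(96351 + (28000 + 140*(-307))) = 1/(96351 + (28000 - 42980)) = 1/(96351 - 14980) = 1/81371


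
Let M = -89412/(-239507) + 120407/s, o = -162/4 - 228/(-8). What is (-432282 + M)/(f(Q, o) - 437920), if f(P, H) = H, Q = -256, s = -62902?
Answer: 930364917160039/942521586802664 ≈ 0.98710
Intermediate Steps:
o = -12 (o = -162*¼ - 228*(-⅛) = -81/2 + 57/2 = -12)
M = -3316303675/2152209902 (M = -89412/(-239507) + 120407/(-62902) = -89412*(-1/239507) + 120407*(-1/62902) = 89412/239507 - 17201/8986 = -3316303675/2152209902 ≈ -1.5409)
(-432282 + M)/(f(Q, o) - 437920) = (-432282 - 3316303675/2152209902)/(-12 - 437920) = -930364917160039/2152209902/(-437932) = -930364917160039/2152209902*(-1/437932) = 930364917160039/942521586802664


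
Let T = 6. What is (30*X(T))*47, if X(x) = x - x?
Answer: 0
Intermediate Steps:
X(x) = 0
(30*X(T))*47 = (30*0)*47 = 0*47 = 0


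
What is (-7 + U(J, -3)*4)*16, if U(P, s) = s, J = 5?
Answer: -304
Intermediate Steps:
(-7 + U(J, -3)*4)*16 = (-7 - 3*4)*16 = (-7 - 12)*16 = -19*16 = -304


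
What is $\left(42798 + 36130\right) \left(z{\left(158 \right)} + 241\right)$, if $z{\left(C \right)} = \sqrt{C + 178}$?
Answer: $19021648 + 315712 \sqrt{21} \approx 2.0468 \cdot 10^{7}$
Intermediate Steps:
$z{\left(C \right)} = \sqrt{178 + C}$
$\left(42798 + 36130\right) \left(z{\left(158 \right)} + 241\right) = \left(42798 + 36130\right) \left(\sqrt{178 + 158} + 241\right) = 78928 \left(\sqrt{336} + 241\right) = 78928 \left(4 \sqrt{21} + 241\right) = 78928 \left(241 + 4 \sqrt{21}\right) = 19021648 + 315712 \sqrt{21}$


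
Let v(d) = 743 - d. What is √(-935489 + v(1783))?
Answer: I*√936529 ≈ 967.74*I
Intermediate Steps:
√(-935489 + v(1783)) = √(-935489 + (743 - 1*1783)) = √(-935489 + (743 - 1783)) = √(-935489 - 1040) = √(-936529) = I*√936529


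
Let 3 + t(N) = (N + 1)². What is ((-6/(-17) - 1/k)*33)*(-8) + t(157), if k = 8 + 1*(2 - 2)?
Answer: 423314/17 ≈ 24901.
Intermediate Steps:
t(N) = -3 + (1 + N)² (t(N) = -3 + (N + 1)² = -3 + (1 + N)²)
k = 8 (k = 8 + 1*0 = 8 + 0 = 8)
((-6/(-17) - 1/k)*33)*(-8) + t(157) = ((-6/(-17) - 1/8)*33)*(-8) + (-3 + (1 + 157)²) = ((-6*(-1/17) - 1*⅛)*33)*(-8) + (-3 + 158²) = ((6/17 - ⅛)*33)*(-8) + (-3 + 24964) = ((31/136)*33)*(-8) + 24961 = (1023/136)*(-8) + 24961 = -1023/17 + 24961 = 423314/17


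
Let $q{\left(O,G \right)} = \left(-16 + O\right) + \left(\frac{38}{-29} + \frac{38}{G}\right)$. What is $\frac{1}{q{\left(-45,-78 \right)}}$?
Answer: $- \frac{1131}{71024} \approx -0.015924$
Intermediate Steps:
$q{\left(O,G \right)} = - \frac{502}{29} + O + \frac{38}{G}$ ($q{\left(O,G \right)} = \left(-16 + O\right) + \left(38 \left(- \frac{1}{29}\right) + \frac{38}{G}\right) = \left(-16 + O\right) - \left(\frac{38}{29} - \frac{38}{G}\right) = - \frac{502}{29} + O + \frac{38}{G}$)
$\frac{1}{q{\left(-45,-78 \right)}} = \frac{1}{- \frac{502}{29} - 45 + \frac{38}{-78}} = \frac{1}{- \frac{502}{29} - 45 + 38 \left(- \frac{1}{78}\right)} = \frac{1}{- \frac{502}{29} - 45 - \frac{19}{39}} = \frac{1}{- \frac{71024}{1131}} = - \frac{1131}{71024}$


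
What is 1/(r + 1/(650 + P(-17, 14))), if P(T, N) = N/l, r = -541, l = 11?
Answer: -7164/3875713 ≈ -0.0018484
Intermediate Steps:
P(T, N) = N/11
1/(r + 1/(650 + P(-17, 14))) = 1/(-541 + 1/(650 + (1/11)*14)) = 1/(-541 + 1/(650 + 14/11)) = 1/(-541 + 1/(7164/11)) = 1/(-541 + 11/7164) = 1/(-3875713/7164) = -7164/3875713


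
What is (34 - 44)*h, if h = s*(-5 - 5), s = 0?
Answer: 0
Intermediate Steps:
h = 0 (h = 0*(-5 - 5) = 0*(-10) = 0)
(34 - 44)*h = (34 - 44)*0 = -10*0 = 0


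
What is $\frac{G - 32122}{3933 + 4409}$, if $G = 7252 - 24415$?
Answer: $- \frac{49285}{8342} \approx -5.9081$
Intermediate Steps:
$G = -17163$ ($G = 7252 - 24415 = -17163$)
$\frac{G - 32122}{3933 + 4409} = \frac{-17163 - 32122}{3933 + 4409} = - \frac{49285}{8342}$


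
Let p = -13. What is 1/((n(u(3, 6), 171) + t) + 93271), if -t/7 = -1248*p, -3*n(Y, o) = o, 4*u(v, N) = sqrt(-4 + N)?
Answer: -1/20354 ≈ -4.9130e-5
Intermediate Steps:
u(v, N) = sqrt(-4 + N)/4
n(Y, o) = -o/3
t = -113568 (t = -(-8736)*(-13) = -7*16224 = -113568)
1/((n(u(3, 6), 171) + t) + 93271) = 1/((-1/3*171 - 113568) + 93271) = 1/((-57 - 113568) + 93271) = 1/(-113625 + 93271) = 1/(-20354) = -1/20354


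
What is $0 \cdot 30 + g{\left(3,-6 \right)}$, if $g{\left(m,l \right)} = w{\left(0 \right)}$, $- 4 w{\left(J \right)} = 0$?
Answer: $0$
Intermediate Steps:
$w{\left(J \right)} = 0$ ($w{\left(J \right)} = \left(- \frac{1}{4}\right) 0 = 0$)
$g{\left(m,l \right)} = 0$
$0 \cdot 30 + g{\left(3,-6 \right)} = 0 \cdot 30 + 0 = 0 + 0 = 0$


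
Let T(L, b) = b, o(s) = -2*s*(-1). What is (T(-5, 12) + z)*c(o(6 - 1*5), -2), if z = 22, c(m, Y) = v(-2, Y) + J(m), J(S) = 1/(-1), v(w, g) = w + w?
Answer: -170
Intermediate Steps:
v(w, g) = 2*w
J(S) = -1
o(s) = 2*s
c(m, Y) = -5 (c(m, Y) = 2*(-2) - 1 = -4 - 1 = -5)
(T(-5, 12) + z)*c(o(6 - 1*5), -2) = (12 + 22)*(-5) = 34*(-5) = -170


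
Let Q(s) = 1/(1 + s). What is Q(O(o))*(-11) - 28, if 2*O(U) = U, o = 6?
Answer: -123/4 ≈ -30.750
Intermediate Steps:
O(U) = U/2
Q(O(o))*(-11) - 28 = -11/(1 + (½)*6) - 28 = -11/(1 + 3) - 28 = -11/4 - 28 = -123/4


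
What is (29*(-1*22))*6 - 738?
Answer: -4566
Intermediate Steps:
(29*(-1*22))*6 - 738 = (29*(-22))*6 - 738 = -638*6 - 738 = -3828 - 738 = -4566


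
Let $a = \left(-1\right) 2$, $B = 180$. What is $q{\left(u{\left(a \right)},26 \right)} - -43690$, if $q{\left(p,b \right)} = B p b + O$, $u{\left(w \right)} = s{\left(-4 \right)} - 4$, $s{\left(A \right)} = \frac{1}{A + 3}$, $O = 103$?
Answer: $20393$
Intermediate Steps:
$a = -2$
$s{\left(A \right)} = \frac{1}{3 + A}$
$u{\left(w \right)} = -5$ ($u{\left(w \right)} = \frac{1}{3 - 4} - 4 = \frac{1}{-1} - 4 = -1 - 4 = -5$)
$q{\left(p,b \right)} = 103 + 180 b p$ ($q{\left(p,b \right)} = 180 p b + 103 = 180 b p + 103 = 103 + 180 b p$)
$q{\left(u{\left(a \right)},26 \right)} - -43690 = \left(103 + 180 \cdot 26 \left(-5\right)\right) - -43690 = \left(103 - 23400\right) + 43690 = -23297 + 43690 = 20393$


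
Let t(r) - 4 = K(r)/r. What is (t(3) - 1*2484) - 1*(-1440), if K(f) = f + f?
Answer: -1038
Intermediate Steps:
K(f) = 2*f
t(r) = 6 (t(r) = 4 + (2*r)/r = 4 + 2 = 6)
(t(3) - 1*2484) - 1*(-1440) = (6 - 1*2484) - 1*(-1440) = (6 - 2484) + 1440 = -2478 + 1440 = -1038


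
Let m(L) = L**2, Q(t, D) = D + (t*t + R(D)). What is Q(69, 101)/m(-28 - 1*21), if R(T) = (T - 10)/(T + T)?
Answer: 982215/485002 ≈ 2.0252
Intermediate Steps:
R(T) = (-10 + T)/(2*T) (R(T) = (-10 + T)/((2*T)) = (-10 + T)*(1/(2*T)) = (-10 + T)/(2*T))
Q(t, D) = D + t**2 + (-10 + D)/(2*D) (Q(t, D) = D + (t*t + (-10 + D)/(2*D)) = D + (t**2 + (-10 + D)/(2*D)) = D + t**2 + (-10 + D)/(2*D))
Q(69, 101)/m(-28 - 1*21) = (1/2 + 101 + 69**2 - 5/101)/((-28 - 1*21)**2) = (1/2 + 101 + 4761 - 5*1/101)/((-28 - 21)**2) = (1/2 + 101 + 4761 - 5/101)/((-49)**2) = (982215/202)/2401 = (982215/202)*(1/2401) = 982215/485002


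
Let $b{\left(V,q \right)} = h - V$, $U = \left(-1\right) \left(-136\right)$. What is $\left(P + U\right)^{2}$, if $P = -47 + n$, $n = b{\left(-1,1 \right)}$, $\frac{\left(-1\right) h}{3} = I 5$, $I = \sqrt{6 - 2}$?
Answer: $3600$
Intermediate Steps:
$U = 136$
$I = 2$ ($I = \sqrt{4} = 2$)
$h = -30$ ($h = - 3 \cdot 2 \cdot 5 = \left(-3\right) 10 = -30$)
$b{\left(V,q \right)} = -30 - V$
$n = -29$ ($n = -30 - -1 = -30 + 1 = -29$)
$P = -76$ ($P = -47 - 29 = -76$)
$\left(P + U\right)^{2} = \left(-76 + 136\right)^{2} = 60^{2} = 3600$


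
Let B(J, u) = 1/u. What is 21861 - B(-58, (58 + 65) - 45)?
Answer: 1705157/78 ≈ 21861.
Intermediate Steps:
21861 - B(-58, (58 + 65) - 45) = 21861 - 1/((58 + 65) - 45) = 21861 - 1/(123 - 45) = 21861 - 1/78 = 1705157/78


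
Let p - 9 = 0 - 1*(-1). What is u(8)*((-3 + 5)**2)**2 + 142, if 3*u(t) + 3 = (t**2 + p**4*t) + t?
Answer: 1281530/3 ≈ 4.2718e+5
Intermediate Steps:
p = 10 (p = 9 + (0 - 1*(-1)) = 9 + (0 + 1) = 9 + 1 = 10)
u(t) = -1 + t**2/3 + 10001*t/3 (u(t) = -1 + ((t**2 + 10**4*t) + t)/3 = -1 + ((t**2 + 10000*t) + t)/3 = -1 + (t**2 + 10001*t)/3 = -1 + (t**2/3 + 10001*t/3) = -1 + t**2/3 + 10001*t/3)
u(8)*((-3 + 5)**2)**2 + 142 = (-1 + (1/3)*8**2 + (10001/3)*8)*((-3 + 5)**2)**2 + 142 = (-1 + (1/3)*64 + 80008/3)*(2**2)**2 + 142 = (-1 + 64/3 + 80008/3)*4**2 + 142 = (80069/3)*16 + 142 = 1281104/3 + 142 = 1281530/3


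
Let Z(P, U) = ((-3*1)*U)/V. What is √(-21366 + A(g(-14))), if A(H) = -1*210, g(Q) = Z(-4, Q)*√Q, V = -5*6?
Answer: 2*I*√5394 ≈ 146.89*I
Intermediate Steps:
V = -30
Z(P, U) = U/10 (Z(P, U) = ((-3*1)*U)/(-30) = -3*U*(-1/30) = U/10)
g(Q) = Q^(3/2)/10 (g(Q) = (Q/10)*√Q = Q^(3/2)/10)
A(H) = -210
√(-21366 + A(g(-14))) = √(-21366 - 210) = √(-21576) = 2*I*√5394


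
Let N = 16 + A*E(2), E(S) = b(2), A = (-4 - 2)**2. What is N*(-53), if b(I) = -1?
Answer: 1060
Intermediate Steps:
A = 36 (A = (-6)**2 = 36)
E(S) = -1
N = -20 (N = 16 + 36*(-1) = 16 - 36 = -20)
N*(-53) = -20*(-53) = 1060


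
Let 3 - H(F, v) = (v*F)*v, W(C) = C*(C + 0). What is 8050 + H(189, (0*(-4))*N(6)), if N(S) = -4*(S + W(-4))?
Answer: 8053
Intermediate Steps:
W(C) = C² (W(C) = C*C = C²)
N(S) = -64 - 4*S (N(S) = -4*(S + (-4)²) = -4*(S + 16) = -4*(16 + S) = -64 - 4*S)
H(F, v) = 3 - F*v² (H(F, v) = 3 - v*F*v = 3 - F*v*v = 3 - F*v²)
8050 + H(189, (0*(-4))*N(6)) = 8050 + (3 - 1*189*((0*(-4))*(-64 - 4*6))²) = 8050 + (3 - 1*189*(0*(-64 - 24))²) = 8050 + (3 - 1*189*(0*(-88))²) = 8050 + (3 - 1*189*0²) = 8050 + (3 - 1*189*0) = 8050 + (3 + 0) = 8050 + 3 = 8053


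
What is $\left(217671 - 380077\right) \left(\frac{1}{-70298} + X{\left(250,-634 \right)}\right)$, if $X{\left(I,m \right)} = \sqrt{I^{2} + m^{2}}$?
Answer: $\frac{81203}{35149} - 324812 \sqrt{116114} \approx -1.1068 \cdot 10^{8}$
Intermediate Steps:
$\left(217671 - 380077\right) \left(\frac{1}{-70298} + X{\left(250,-634 \right)}\right) = \left(217671 - 380077\right) \left(\frac{1}{-70298} + \sqrt{250^{2} + \left(-634\right)^{2}}\right) = - 162406 \left(- \frac{1}{70298} + \sqrt{62500 + 401956}\right) = - 162406 \left(- \frac{1}{70298} + \sqrt{464456}\right) = - 162406 \left(- \frac{1}{70298} + 2 \sqrt{116114}\right) = \frac{81203}{35149} - 324812 \sqrt{116114}$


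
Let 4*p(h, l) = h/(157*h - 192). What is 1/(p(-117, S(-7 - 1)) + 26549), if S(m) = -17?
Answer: 24748/657034691 ≈ 3.7666e-5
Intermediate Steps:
p(h, l) = h/(4*(-192 + 157*h)) (p(h, l) = (h/(157*h - 192))/4 = (h/(-192 + 157*h))/4 = h/(4*(-192 + 157*h)))
1/(p(-117, S(-7 - 1)) + 26549) = 1/((¼)*(-117)/(-192 + 157*(-117)) + 26549) = 1/((¼)*(-117)/(-192 - 18369) + 26549) = 1/((¼)*(-117)/(-18561) + 26549) = 1/((¼)*(-117)*(-1/18561) + 26549) = 1/(39/24748 + 26549) = 1/(657034691/24748) = 24748/657034691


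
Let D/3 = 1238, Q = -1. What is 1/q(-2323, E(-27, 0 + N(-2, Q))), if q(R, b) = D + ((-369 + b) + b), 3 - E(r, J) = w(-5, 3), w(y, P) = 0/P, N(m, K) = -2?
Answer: 1/3351 ≈ 0.00029842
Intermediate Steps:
D = 3714 (D = 3*1238 = 3714)
w(y, P) = 0
E(r, J) = 3 (E(r, J) = 3 - 1*0 = 3 + 0 = 3)
q(R, b) = 3345 + 2*b (q(R, b) = 3714 + ((-369 + b) + b) = 3714 + (-369 + 2*b) = 3345 + 2*b)
1/q(-2323, E(-27, 0 + N(-2, Q))) = 1/(3345 + 2*3) = 1/(3345 + 6) = 1/3351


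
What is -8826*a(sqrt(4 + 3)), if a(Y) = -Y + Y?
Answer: 0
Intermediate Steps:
a(Y) = 0
-8826*a(sqrt(4 + 3)) = -8826*0 = 0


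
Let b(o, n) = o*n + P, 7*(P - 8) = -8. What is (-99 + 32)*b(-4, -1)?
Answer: -5092/7 ≈ -727.43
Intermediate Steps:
P = 48/7 (P = 8 + (1/7)*(-8) = 8 - 8/7 = 48/7 ≈ 6.8571)
b(o, n) = 48/7 + n*o (b(o, n) = o*n + 48/7 = n*o + 48/7 = 48/7 + n*o)
(-99 + 32)*b(-4, -1) = (-99 + 32)*(48/7 - 1*(-4)) = -67*(48/7 + 4) = -67*76/7 = -5092/7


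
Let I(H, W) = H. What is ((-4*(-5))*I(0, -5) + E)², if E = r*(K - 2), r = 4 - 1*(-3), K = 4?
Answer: 196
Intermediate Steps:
r = 7 (r = 4 + 3 = 7)
E = 14 (E = 7*(4 - 2) = 7*2 = 14)
((-4*(-5))*I(0, -5) + E)² = (-4*(-5)*0 + 14)² = (20*0 + 14)² = (0 + 14)² = 14² = 196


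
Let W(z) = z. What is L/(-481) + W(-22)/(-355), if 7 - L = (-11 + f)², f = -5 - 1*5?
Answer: 164652/170755 ≈ 0.96426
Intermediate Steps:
f = -10 (f = -5 - 5 = -10)
L = -434 (L = 7 - (-11 - 10)² = 7 - 1*(-21)² = 7 - 1*441 = 7 - 441 = -434)
L/(-481) + W(-22)/(-355) = -434/(-481) - 22/(-355) = -434*(-1/481) - 22*(-1/355) = 434/481 + 22/355 = 164652/170755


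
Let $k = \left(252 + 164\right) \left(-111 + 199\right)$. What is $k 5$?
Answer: $183040$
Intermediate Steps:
$k = 36608$ ($k = 416 \cdot 88 = 36608$)
$k 5 = 36608 \cdot 5 = 183040$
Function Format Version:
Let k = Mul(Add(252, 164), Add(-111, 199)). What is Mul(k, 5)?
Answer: 183040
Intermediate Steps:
k = 36608 (k = Mul(416, 88) = 36608)
Mul(k, 5) = Mul(36608, 5) = 183040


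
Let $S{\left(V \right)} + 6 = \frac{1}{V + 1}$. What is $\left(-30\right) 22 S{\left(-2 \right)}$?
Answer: $4620$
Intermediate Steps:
$S{\left(V \right)} = -6 + \frac{1}{1 + V}$ ($S{\left(V \right)} = -6 + \frac{1}{V + 1} = -6 + \frac{1}{1 + V}$)
$\left(-30\right) 22 S{\left(-2 \right)} = \left(-30\right) 22 \frac{-5 - -12}{1 - 2} = - 660 \frac{-5 + 12}{-1} = - 660 \left(\left(-1\right) 7\right) = \left(-660\right) \left(-7\right) = 4620$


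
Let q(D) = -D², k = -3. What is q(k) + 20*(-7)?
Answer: -149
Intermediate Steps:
q(k) + 20*(-7) = -1*(-3)² + 20*(-7) = -1*9 - 140 = -9 - 140 = -149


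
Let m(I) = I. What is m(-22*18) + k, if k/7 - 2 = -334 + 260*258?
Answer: 466840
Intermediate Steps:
k = 467236 (k = 14 + 7*(-334 + 260*258) = 14 + 7*(-334 + 67080) = 14 + 7*66746 = 14 + 467222 = 467236)
m(-22*18) + k = -22*18 + 467236 = -396 + 467236 = 466840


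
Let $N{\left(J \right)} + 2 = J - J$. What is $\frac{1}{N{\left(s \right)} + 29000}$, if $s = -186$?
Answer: $\frac{1}{28998} \approx 3.4485 \cdot 10^{-5}$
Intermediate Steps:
$N{\left(J \right)} = -2$ ($N{\left(J \right)} = -2 + \left(J - J\right) = -2 + 0 = -2$)
$\frac{1}{N{\left(s \right)} + 29000} = \frac{1}{-2 + 29000} = \frac{1}{28998}$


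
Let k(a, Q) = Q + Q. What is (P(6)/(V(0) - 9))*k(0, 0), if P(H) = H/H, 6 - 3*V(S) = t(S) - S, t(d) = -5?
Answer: 0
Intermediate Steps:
k(a, Q) = 2*Q
V(S) = 11/3 + S/3 (V(S) = 2 - (-5 - S)/3 = 2 + (5/3 + S/3) = 11/3 + S/3)
P(H) = 1
(P(6)/(V(0) - 9))*k(0, 0) = (1/((11/3 + (⅓)*0) - 9))*(2*0) = (1/((11/3 + 0) - 9))*0 = (1/(11/3 - 9))*0 = (1/(-16/3))*0 = (1*(-3/16))*0 = -3/16*0 = 0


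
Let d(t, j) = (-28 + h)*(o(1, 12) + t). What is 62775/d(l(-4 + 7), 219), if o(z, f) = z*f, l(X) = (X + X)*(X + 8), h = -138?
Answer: -20925/4316 ≈ -4.8482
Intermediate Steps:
l(X) = 2*X*(8 + X) (l(X) = (2*X)*(8 + X) = 2*X*(8 + X))
o(z, f) = f*z
d(t, j) = -1992 - 166*t (d(t, j) = (-28 - 138)*(12*1 + t) = -166*(12 + t) = -1992 - 166*t)
62775/d(l(-4 + 7), 219) = 62775/(-1992 - 332*(-4 + 7)*(8 + (-4 + 7))) = 62775/(-1992 - 332*3*(8 + 3)) = 62775/(-1992 - 332*3*11) = 62775/(-1992 - 166*66) = 62775/(-1992 - 10956) = 62775/(-12948) = 62775*(-1/12948) = -20925/4316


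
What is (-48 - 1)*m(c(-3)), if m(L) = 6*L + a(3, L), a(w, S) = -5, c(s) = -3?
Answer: 1127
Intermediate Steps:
m(L) = -5 + 6*L (m(L) = 6*L - 5 = -5 + 6*L)
(-48 - 1)*m(c(-3)) = (-48 - 1)*(-5 + 6*(-3)) = -49*(-5 - 18) = -49*(-23) = 1127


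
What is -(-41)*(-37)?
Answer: -1517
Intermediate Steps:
-(-41)*(-37) = -1*1517 = -1517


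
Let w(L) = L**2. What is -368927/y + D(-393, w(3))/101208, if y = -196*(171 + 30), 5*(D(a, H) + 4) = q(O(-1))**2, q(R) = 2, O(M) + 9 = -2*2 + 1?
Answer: 2592933177/276888220 ≈ 9.3645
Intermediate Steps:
O(M) = -12 (O(M) = -9 + (-2*2 + 1) = -9 + (-4 + 1) = -9 - 3 = -12)
D(a, H) = -16/5 (D(a, H) = -4 + (1/5)*2**2 = -4 + (1/5)*4 = -4 + 4/5 = -16/5)
y = -39396 (y = -196*201 = -39396)
-368927/y + D(-393, w(3))/101208 = -368927/(-39396) - 16/5/101208 = -368927*(-1/39396) - 16/5*1/101208 = 368927/39396 - 2/63255 = 2592933177/276888220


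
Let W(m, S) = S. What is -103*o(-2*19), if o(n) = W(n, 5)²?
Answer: -2575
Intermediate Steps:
o(n) = 25 (o(n) = 5² = 25)
-103*o(-2*19) = -103*25 = -2575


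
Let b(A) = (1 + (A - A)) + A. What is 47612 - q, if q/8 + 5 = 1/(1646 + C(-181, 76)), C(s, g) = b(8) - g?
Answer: 75242500/1579 ≈ 47652.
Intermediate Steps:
b(A) = 1 + A (b(A) = (1 + 0) + A = 1 + A)
C(s, g) = 9 - g (C(s, g) = (1 + 8) - g = 9 - g)
q = -63152/1579 (q = -40 + 8/(1646 + (9 - 1*76)) = -40 + 8/(1646 + (9 - 76)) = -40 + 8/(1646 - 67) = -40 + 8/1579 = -63152/1579 ≈ -39.995)
47612 - q = 47612 - 1*(-63152/1579) = 47612 + 63152/1579 = 75242500/1579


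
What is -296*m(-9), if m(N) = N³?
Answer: 215784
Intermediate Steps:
-296*m(-9) = -296*(-9)³ = -296*(-729) = 215784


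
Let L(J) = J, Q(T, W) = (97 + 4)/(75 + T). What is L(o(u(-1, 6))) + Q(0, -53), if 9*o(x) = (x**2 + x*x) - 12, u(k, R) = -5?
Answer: 1253/225 ≈ 5.5689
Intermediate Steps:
Q(T, W) = 101/(75 + T)
o(x) = -4/3 + 2*x**2/9 (o(x) = ((x**2 + x*x) - 12)/9 = ((x**2 + x**2) - 12)/9 = (2*x**2 - 12)/9 = (-12 + 2*x**2)/9 = -4/3 + 2*x**2/9)
L(o(u(-1, 6))) + Q(0, -53) = (-4/3 + (2/9)*(-5)**2) + 101/(75 + 0) = (-4/3 + (2/9)*25) + 101/75 = (-4/3 + 50/9) + 101*(1/75) = 38/9 + 101/75 = 1253/225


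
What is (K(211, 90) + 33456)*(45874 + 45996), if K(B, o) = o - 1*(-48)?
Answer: 3086280780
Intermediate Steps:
K(B, o) = 48 + o (K(B, o) = o + 48 = 48 + o)
(K(211, 90) + 33456)*(45874 + 45996) = ((48 + 90) + 33456)*(45874 + 45996) = (138 + 33456)*91870 = 33594*91870 = 3086280780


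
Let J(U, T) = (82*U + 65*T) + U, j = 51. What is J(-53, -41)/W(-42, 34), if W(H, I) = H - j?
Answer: 7064/93 ≈ 75.957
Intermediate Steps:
J(U, T) = 65*T + 83*U (J(U, T) = (65*T + 82*U) + U = 65*T + 83*U)
W(H, I) = -51 + H (W(H, I) = H - 1*51 = H - 51 = -51 + H)
J(-53, -41)/W(-42, 34) = (65*(-41) + 83*(-53))/(-51 - 42) = (-2665 - 4399)/(-93) = -7064*(-1/93) = 7064/93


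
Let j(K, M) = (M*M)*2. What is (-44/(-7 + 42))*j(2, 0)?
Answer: 0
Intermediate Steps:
j(K, M) = 2*M² (j(K, M) = M²*2 = 2*M²)
(-44/(-7 + 42))*j(2, 0) = (-44/(-7 + 42))*(2*0²) = (-44/35)*(2*0) = ((1/35)*(-44))*0 = -44/35*0 = 0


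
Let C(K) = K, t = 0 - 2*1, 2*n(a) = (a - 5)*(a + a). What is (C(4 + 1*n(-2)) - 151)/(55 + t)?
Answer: -133/53 ≈ -2.5094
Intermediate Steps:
n(a) = a*(-5 + a) (n(a) = ((a - 5)*(a + a))/2 = ((-5 + a)*(2*a))/2 = (2*a*(-5 + a))/2 = a*(-5 + a))
t = -2 (t = 0 - 2 = -2)
(C(4 + 1*n(-2)) - 151)/(55 + t) = ((4 + 1*(-2*(-5 - 2))) - 151)/(55 - 2) = ((4 + 1*(-2*(-7))) - 151)/53 = ((4 + 1*14) - 151)*(1/53) = ((4 + 14) - 151)*(1/53) = (18 - 151)*(1/53) = -133*1/53 = -133/53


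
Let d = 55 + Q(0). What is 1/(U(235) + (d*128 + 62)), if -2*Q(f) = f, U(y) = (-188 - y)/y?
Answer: 5/35501 ≈ 0.00014084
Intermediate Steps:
U(y) = (-188 - y)/y
Q(f) = -f/2
d = 55 (d = 55 - ½*0 = 55 + 0 = 55)
1/(U(235) + (d*128 + 62)) = 1/((-188 - 1*235)/235 + (55*128 + 62)) = 1/((-188 - 235)/235 + (7040 + 62)) = 1/((1/235)*(-423) + 7102) = 1/(-9/5 + 7102) = 1/(35501/5) = 5/35501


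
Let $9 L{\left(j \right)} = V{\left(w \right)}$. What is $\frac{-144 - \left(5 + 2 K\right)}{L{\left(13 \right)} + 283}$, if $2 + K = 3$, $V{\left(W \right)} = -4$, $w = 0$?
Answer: $- \frac{1359}{2543} \approx -0.53441$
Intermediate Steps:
$L{\left(j \right)} = - \frac{4}{9}$ ($L{\left(j \right)} = \frac{1}{9} \left(-4\right) = - \frac{4}{9}$)
$K = 1$ ($K = -2 + 3 = 1$)
$\frac{-144 - \left(5 + 2 K\right)}{L{\left(13 \right)} + 283} = \frac{-144 - 7}{- \frac{4}{9} + 283} = \frac{-144 - 7}{\frac{2543}{9}} = \left(-144 - 7\right) \frac{9}{2543} = \left(-151\right) \frac{9}{2543} = - \frac{1359}{2543}$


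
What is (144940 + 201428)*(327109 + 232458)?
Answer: 193816102656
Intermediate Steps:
(144940 + 201428)*(327109 + 232458) = 346368*559567 = 193816102656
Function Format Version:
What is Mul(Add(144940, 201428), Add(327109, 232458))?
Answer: 193816102656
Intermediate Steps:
Mul(Add(144940, 201428), Add(327109, 232458)) = Mul(346368, 559567) = 193816102656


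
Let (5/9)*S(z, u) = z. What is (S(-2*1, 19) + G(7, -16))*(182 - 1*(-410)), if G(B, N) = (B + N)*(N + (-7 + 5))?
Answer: 468864/5 ≈ 93773.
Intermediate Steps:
S(z, u) = 9*z/5
G(B, N) = (-2 + N)*(B + N) (G(B, N) = (B + N)*(N - 2) = (B + N)*(-2 + N) = (-2 + N)*(B + N))
(S(-2*1, 19) + G(7, -16))*(182 - 1*(-410)) = (9*(-2*1)/5 + ((-16)² - 2*7 - 2*(-16) + 7*(-16)))*(182 - 1*(-410)) = ((9/5)*(-2) + (256 - 14 + 32 - 112))*(182 + 410) = (-18/5 + 162)*592 = (792/5)*592 = 468864/5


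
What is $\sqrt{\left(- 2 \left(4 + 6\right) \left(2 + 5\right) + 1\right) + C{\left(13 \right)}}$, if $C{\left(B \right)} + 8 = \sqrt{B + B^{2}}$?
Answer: $\sqrt{-147 + \sqrt{182}} \approx 11.555 i$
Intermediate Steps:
$C{\left(B \right)} = -8 + \sqrt{B + B^{2}}$
$\sqrt{\left(- 2 \left(4 + 6\right) \left(2 + 5\right) + 1\right) + C{\left(13 \right)}} = \sqrt{\left(- 2 \left(4 + 6\right) \left(2 + 5\right) + 1\right) - \left(8 - \sqrt{13 \left(1 + 13\right)}\right)} = \sqrt{\left(- 2 \cdot 10 \cdot 7 + 1\right) - \left(8 - \sqrt{13 \cdot 14}\right)} = \sqrt{\left(\left(-2\right) 70 + 1\right) - \left(8 - \sqrt{182}\right)} = \sqrt{\left(-140 + 1\right) - \left(8 - \sqrt{182}\right)} = \sqrt{-139 - \left(8 - \sqrt{182}\right)} = \sqrt{-147 + \sqrt{182}}$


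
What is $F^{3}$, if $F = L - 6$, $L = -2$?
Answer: $-512$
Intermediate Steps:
$F = -8$ ($F = -2 - 6 = -8$)
$F^{3} = \left(-8\right)^{3} = -512$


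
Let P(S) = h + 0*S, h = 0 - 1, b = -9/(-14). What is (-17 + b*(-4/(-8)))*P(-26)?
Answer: 467/28 ≈ 16.679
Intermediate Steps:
b = 9/14 (b = -9*(-1/14) = 9/14 ≈ 0.64286)
h = -1
P(S) = -1 (P(S) = -1 + 0*S = -1 + 0 = -1)
(-17 + b*(-4/(-8)))*P(-26) = (-17 + 9*(-4/(-8))/14)*(-1) = (-17 + 9*(-4*(-1/8))/14)*(-1) = (-17 + (9/14)*(1/2))*(-1) = (-17 + 9/28)*(-1) = -467/28*(-1) = 467/28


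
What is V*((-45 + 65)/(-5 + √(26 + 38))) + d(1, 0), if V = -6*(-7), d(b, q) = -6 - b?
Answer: 273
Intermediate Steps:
V = 42
V*((-45 + 65)/(-5 + √(26 + 38))) + d(1, 0) = 42*((-45 + 65)/(-5 + √(26 + 38))) + (-6 - 1*1) = 42*(20/(-5 + √64)) + (-6 - 1) = 42*(20/(-5 + 8)) - 7 = 42*(20/3) - 7 = 280 - 7 = 273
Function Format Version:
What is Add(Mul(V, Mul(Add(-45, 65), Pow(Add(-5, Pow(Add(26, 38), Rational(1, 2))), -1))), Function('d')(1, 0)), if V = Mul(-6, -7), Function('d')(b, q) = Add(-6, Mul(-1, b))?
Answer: 273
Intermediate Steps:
V = 42
Add(Mul(V, Mul(Add(-45, 65), Pow(Add(-5, Pow(Add(26, 38), Rational(1, 2))), -1))), Function('d')(1, 0)) = Add(Mul(42, Mul(Add(-45, 65), Pow(Add(-5, Pow(Add(26, 38), Rational(1, 2))), -1))), Add(-6, Mul(-1, 1))) = Add(Mul(42, Mul(20, Pow(Add(-5, Pow(64, Rational(1, 2))), -1))), Add(-6, -1)) = Add(Mul(42, Mul(20, Pow(Add(-5, 8), -1))), -7) = Add(Mul(42, Mul(20, Pow(3, -1))), -7) = Add(Mul(42, Mul(20, Rational(1, 3))), -7) = Add(Mul(42, Rational(20, 3)), -7) = Add(280, -7) = 273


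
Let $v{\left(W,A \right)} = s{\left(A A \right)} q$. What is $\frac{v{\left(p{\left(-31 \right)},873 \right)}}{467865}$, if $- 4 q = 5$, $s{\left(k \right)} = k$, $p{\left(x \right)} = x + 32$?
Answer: $- \frac{84681}{41588} \approx -2.0362$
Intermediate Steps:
$p{\left(x \right)} = 32 + x$
$q = - \frac{5}{4}$ ($q = \left(- \frac{1}{4}\right) 5 = - \frac{5}{4} \approx -1.25$)
$v{\left(W,A \right)} = - \frac{5 A^{2}}{4}$ ($v{\left(W,A \right)} = A A \left(- \frac{5}{4}\right) = A^{2} \left(- \frac{5}{4}\right) = - \frac{5 A^{2}}{4}$)
$\frac{v{\left(p{\left(-31 \right)},873 \right)}}{467865} = \frac{\left(- \frac{5}{4}\right) 873^{2}}{467865} = \left(- \frac{5}{4}\right) 762129 \cdot \frac{1}{467865} = \left(- \frac{3810645}{4}\right) \frac{1}{467865} = - \frac{84681}{41588}$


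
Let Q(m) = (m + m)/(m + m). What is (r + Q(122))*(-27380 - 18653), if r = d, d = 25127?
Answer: -1156717224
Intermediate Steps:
Q(m) = 1 (Q(m) = (2*m)/((2*m)) = (2*m)*(1/(2*m)) = 1)
r = 25127
(r + Q(122))*(-27380 - 18653) = (25127 + 1)*(-27380 - 18653) = 25128*(-46033) = -1156717224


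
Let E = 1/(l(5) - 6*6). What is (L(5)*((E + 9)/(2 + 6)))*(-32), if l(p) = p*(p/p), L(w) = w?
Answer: -5560/31 ≈ -179.35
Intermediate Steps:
l(p) = p (l(p) = p*1 = p)
E = -1/31 (E = 1/(5 - 6*6) = 1/(5 - 36) = 1/(-31) = -1/31 ≈ -0.032258)
(L(5)*((E + 9)/(2 + 6)))*(-32) = (5*((-1/31 + 9)/(2 + 6)))*(-32) = (5*((278/31)/8))*(-32) = (5*((278/31)*(⅛)))*(-32) = (5*(139/124))*(-32) = (695/124)*(-32) = -5560/31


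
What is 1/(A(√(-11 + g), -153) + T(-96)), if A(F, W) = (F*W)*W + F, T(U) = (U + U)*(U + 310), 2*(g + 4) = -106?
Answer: -2568/2434633409 - 11705*I*√17/9738533636 ≈ -1.0548e-6 - 4.9557e-6*I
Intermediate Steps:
g = -57 (g = -4 + (½)*(-106) = -4 - 53 = -57)
T(U) = 2*U*(310 + U) (T(U) = (2*U)*(310 + U) = 2*U*(310 + U))
A(F, W) = F + F*W² (A(F, W) = F*W² + F = F + F*W²)
1/(A(√(-11 + g), -153) + T(-96)) = 1/(√(-11 - 57)*(1 + (-153)²) + 2*(-96)*(310 - 96)) = 1/(√(-68)*(1 + 23409) + 2*(-96)*214) = 1/((2*I*√17)*23410 - 41088) = 1/(46820*I*√17 - 41088) = 1/(-41088 + 46820*I*√17)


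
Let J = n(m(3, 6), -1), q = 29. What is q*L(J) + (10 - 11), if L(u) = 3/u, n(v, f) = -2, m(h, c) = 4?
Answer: -89/2 ≈ -44.500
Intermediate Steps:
J = -2
q*L(J) + (10 - 11) = 29*(3/(-2)) + (10 - 11) = 29*(3*(-1/2)) - 1 = 29*(-3/2) - 1 = -87/2 - 1 = -89/2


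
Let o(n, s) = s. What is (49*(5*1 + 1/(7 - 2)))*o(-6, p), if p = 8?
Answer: 10192/5 ≈ 2038.4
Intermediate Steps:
(49*(5*1 + 1/(7 - 2)))*o(-6, p) = (49*(5*1 + 1/(7 - 2)))*8 = (49*(5 + 1/5))*8 = (49*(26/5))*8 = (1274/5)*8 = 10192/5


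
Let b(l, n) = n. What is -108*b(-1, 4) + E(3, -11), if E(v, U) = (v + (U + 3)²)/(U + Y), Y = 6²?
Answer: -10733/25 ≈ -429.32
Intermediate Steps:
Y = 36
E(v, U) = (v + (3 + U)²)/(36 + U) (E(v, U) = (v + (U + 3)²)/(U + 36) = (v + (3 + U)²)/(36 + U))
-108*b(-1, 4) + E(3, -11) = -108*4 + (3 + (3 - 11)²)/(36 - 11) = -432 + (3 + (-8)²)/25 = -432 + (3 + 64)/25 = -432 + (1/25)*67 = -432 + 67/25 = -10733/25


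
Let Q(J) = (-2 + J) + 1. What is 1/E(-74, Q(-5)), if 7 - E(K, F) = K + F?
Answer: 1/87 ≈ 0.011494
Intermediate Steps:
Q(J) = -1 + J
E(K, F) = 7 - F - K (E(K, F) = 7 - (K + F) = 7 - (F + K) = 7 + (-F - K) = 7 - F - K)
1/E(-74, Q(-5)) = 1/(7 - (-1 - 5) - 1*(-74)) = 1/(7 - 1*(-6) + 74) = 1/(7 + 6 + 74) = 1/87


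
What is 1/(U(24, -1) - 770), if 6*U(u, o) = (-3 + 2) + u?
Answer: -6/4597 ≈ -0.0013052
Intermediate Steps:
U(u, o) = -1/6 + u/6 (U(u, o) = ((-3 + 2) + u)/6 = (-1 + u)/6 = -1/6 + u/6)
1/(U(24, -1) - 770) = 1/((-1/6 + (1/6)*24) - 770) = 1/((-1/6 + 4) - 770) = 1/(23/6 - 770) = 1/(-4597/6) = -6/4597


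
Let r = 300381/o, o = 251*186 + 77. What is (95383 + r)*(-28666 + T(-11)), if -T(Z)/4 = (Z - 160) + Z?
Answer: -124622913952180/46763 ≈ -2.6650e+9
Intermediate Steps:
T(Z) = 640 - 8*Z (T(Z) = -4*((Z - 160) + Z) = -4*((-160 + Z) + Z) = -4*(-160 + 2*Z) = 640 - 8*Z)
o = 46763 (o = 46686 + 77 = 46763)
r = 300381/46763 ≈ 6.4235
(95383 + r)*(-28666 + T(-11)) = (95383 + 300381/46763)*(-28666 + (640 - 8*(-11))) = 4460695610*(-28666 + (640 + 88))/46763 = 4460695610*(-28666 + 728)/46763 = (4460695610/46763)*(-27938) = -124622913952180/46763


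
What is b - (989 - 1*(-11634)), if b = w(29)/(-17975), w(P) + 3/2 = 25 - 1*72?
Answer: -453796753/35950 ≈ -12623.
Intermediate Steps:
w(P) = -97/2 (w(P) = -3/2 + (25 - 1*72) = -3/2 + (25 - 72) = -3/2 - 47 = -97/2)
b = 97/35950 (b = -97/2/(-17975) = -97/2*(-1/17975) = 97/35950 ≈ 0.0026982)
b - (989 - 1*(-11634)) = 97/35950 - (989 - 1*(-11634)) = 97/35950 - (989 + 11634) = 97/35950 - 1*12623 = 97/35950 - 12623 = -453796753/35950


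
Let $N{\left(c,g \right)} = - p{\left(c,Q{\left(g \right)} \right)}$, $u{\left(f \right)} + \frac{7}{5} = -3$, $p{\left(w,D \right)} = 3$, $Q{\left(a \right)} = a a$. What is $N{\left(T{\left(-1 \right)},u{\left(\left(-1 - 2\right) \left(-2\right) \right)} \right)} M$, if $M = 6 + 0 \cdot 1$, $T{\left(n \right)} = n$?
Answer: $-18$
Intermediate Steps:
$Q{\left(a \right)} = a^{2}$
$u{\left(f \right)} = - \frac{22}{5}$ ($u{\left(f \right)} = - \frac{7}{5} - 3 = - \frac{22}{5}$)
$N{\left(c,g \right)} = -3$ ($N{\left(c,g \right)} = \left(-1\right) 3 = -3$)
$M = 6$ ($M = 6 + 0 = 6$)
$N{\left(T{\left(-1 \right)},u{\left(\left(-1 - 2\right) \left(-2\right) \right)} \right)} M = \left(-3\right) 6 = -18$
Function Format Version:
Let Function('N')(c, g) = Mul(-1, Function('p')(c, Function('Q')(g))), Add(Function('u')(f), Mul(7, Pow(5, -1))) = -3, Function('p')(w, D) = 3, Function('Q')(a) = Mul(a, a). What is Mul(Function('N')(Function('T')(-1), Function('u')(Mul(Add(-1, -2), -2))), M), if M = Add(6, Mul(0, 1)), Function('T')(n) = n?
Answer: -18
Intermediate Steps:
Function('Q')(a) = Pow(a, 2)
Function('u')(f) = Rational(-22, 5) (Function('u')(f) = Add(Rational(-7, 5), -3) = Rational(-22, 5))
Function('N')(c, g) = -3 (Function('N')(c, g) = Mul(-1, 3) = -3)
M = 6 (M = Add(6, 0) = 6)
Mul(Function('N')(Function('T')(-1), Function('u')(Mul(Add(-1, -2), -2))), M) = Mul(-3, 6) = -18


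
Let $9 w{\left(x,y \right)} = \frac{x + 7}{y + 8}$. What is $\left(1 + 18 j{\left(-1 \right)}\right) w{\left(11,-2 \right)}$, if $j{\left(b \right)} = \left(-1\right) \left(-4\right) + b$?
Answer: $\frac{55}{3} \approx 18.333$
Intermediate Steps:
$j{\left(b \right)} = 4 + b$
$w{\left(x,y \right)} = \frac{7 + x}{9 \left(8 + y\right)}$ ($w{\left(x,y \right)} = \frac{\left(x + 7\right) \frac{1}{y + 8}}{9} = \frac{\left(7 + x\right) \frac{1}{8 + y}}{9} = \frac{\frac{1}{8 + y} \left(7 + x\right)}{9} = \frac{7 + x}{9 \left(8 + y\right)}$)
$\left(1 + 18 j{\left(-1 \right)}\right) w{\left(11,-2 \right)} = \left(1 + 18 \left(4 - 1\right)\right) \frac{7 + 11}{9 \left(8 - 2\right)} = \left(1 + 18 \cdot 3\right) \frac{1}{9} \cdot \frac{1}{6} \cdot 18 = \left(1 + 54\right) \frac{1}{9} \cdot \frac{1}{6} \cdot 18 = 55 \cdot \frac{1}{3} = \frac{55}{3}$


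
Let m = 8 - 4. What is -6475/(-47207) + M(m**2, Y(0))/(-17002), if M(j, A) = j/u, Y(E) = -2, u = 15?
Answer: 825281969/6019600605 ≈ 0.13710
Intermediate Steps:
m = 4
M(j, A) = j/15
-6475/(-47207) + M(m**2, Y(0))/(-17002) = -6475/(-47207) + ((1/15)*4**2)/(-17002) = -6475*(-1/47207) + ((1/15)*16)*(-1/17002) = 6475/47207 + (16/15)*(-1/17002) = 6475/47207 - 8/127515 = 825281969/6019600605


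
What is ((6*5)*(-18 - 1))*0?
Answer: 0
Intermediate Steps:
((6*5)*(-18 - 1))*0 = (30*(-19))*0 = -570*0 = 0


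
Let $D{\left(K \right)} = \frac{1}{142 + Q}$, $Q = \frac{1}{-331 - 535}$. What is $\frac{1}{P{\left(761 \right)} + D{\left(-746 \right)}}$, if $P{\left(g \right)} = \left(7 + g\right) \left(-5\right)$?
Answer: $- \frac{122971}{472207774} \approx -0.00026042$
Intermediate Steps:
$Q = - \frac{1}{866}$ ($Q = \frac{1}{-866} = - \frac{1}{866} \approx -0.0011547$)
$P{\left(g \right)} = -35 - 5 g$
$D{\left(K \right)} = \frac{866}{122971}$ ($D{\left(K \right)} = \frac{1}{142 - \frac{1}{866}} = \frac{1}{\frac{122971}{866}} = \frac{866}{122971}$)
$\frac{1}{P{\left(761 \right)} + D{\left(-746 \right)}} = \frac{1}{\left(-35 - 3805\right) + \frac{866}{122971}} = \frac{1}{-3840 + \frac{866}{122971}} = \frac{1}{- \frac{472207774}{122971}} = - \frac{122971}{472207774}$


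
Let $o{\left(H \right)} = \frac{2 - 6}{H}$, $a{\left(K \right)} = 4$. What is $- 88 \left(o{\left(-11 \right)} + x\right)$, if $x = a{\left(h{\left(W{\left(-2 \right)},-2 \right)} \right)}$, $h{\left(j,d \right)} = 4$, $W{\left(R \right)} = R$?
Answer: $-384$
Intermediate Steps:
$x = 4$
$o{\left(H \right)} = - \frac{4}{H}$ ($o{\left(H \right)} = \frac{2 - 6}{H} = - \frac{4}{H}$)
$- 88 \left(o{\left(-11 \right)} + x\right) = - 88 \left(- \frac{4}{-11} + 4\right) = - 88 \left(\left(-4\right) \left(- \frac{1}{11}\right) + 4\right) = - 88 \left(\frac{4}{11} + 4\right) = \left(-88\right) \frac{48}{11} = -384$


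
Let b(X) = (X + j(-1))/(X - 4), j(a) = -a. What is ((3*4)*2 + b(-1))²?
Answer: 576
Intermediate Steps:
b(X) = (1 + X)/(-4 + X) (b(X) = (X - 1*(-1))/(X - 4) = (X + 1)/(-4 + X) = (1 + X)/(-4 + X))
((3*4)*2 + b(-1))² = ((3*4)*2 + (1 - 1)/(-4 - 1))² = (12*2 + 0/(-5))² = (24 - ⅕*0)² = (24 + 0)² = 24² = 576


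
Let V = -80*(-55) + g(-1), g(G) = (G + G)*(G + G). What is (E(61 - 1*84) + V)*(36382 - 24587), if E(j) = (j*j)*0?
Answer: 51945180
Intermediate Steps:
g(G) = 4*G² (g(G) = (2*G)*(2*G) = 4*G²)
E(j) = 0 (E(j) = j²*0 = 0)
V = 4404 (V = -80*(-55) + 4*(-1)² = 4400 + 4*1 = 4400 + 4 = 4404)
(E(61 - 1*84) + V)*(36382 - 24587) = (0 + 4404)*(36382 - 24587) = 4404*11795 = 51945180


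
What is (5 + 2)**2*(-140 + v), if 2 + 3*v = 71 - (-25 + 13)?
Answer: -5537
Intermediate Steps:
v = 27 (v = -2/3 + (71 - (-25 + 13))/3 = -2/3 + (71 - 1*(-12))/3 = -2/3 + (71 + 12)/3 = -2/3 + (1/3)*83 = -2/3 + 83/3 = 27)
(5 + 2)**2*(-140 + v) = (5 + 2)**2*(-140 + 27) = 7**2*(-113) = 49*(-113) = -5537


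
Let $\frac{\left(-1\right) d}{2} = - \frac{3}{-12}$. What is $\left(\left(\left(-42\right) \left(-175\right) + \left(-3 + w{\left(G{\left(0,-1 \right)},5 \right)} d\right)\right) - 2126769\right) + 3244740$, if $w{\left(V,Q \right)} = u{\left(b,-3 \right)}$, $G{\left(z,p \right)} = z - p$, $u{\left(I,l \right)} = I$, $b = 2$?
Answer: $1125317$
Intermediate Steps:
$d = - \frac{1}{2}$ ($d = - 2 \left(- \frac{3}{-12}\right) = - 2 \left(\left(-3\right) \left(- \frac{1}{12}\right)\right) = \left(-2\right) \frac{1}{4} = - \frac{1}{2} \approx -0.5$)
$w{\left(V,Q \right)} = 2$
$\left(\left(\left(-42\right) \left(-175\right) + \left(-3 + w{\left(G{\left(0,-1 \right)},5 \right)} d\right)\right) - 2126769\right) + 3244740 = \left(\left(\left(-42\right) \left(-175\right) + \left(-3 + 2 \left(- \frac{1}{2}\right)\right)\right) - 2126769\right) + 3244740 = \left(\left(7350 - 4\right) - 2126769\right) + 3244740 = \left(7346 - 2126769\right) + 3244740 = -2119423 + 3244740 = 1125317$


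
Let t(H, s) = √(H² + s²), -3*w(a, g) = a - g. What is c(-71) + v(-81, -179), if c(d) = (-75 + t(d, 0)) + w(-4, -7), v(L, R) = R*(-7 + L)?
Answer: 15747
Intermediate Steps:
w(a, g) = -a/3 + g/3 (w(a, g) = -(a - g)/3 = -a/3 + g/3)
c(d) = -76 + √(d²) (c(d) = (-75 + √(d² + 0²)) + (-⅓*(-4) + (⅓)*(-7)) = (-75 + √(d² + 0)) + (4/3 - 7/3) = (-75 + √(d²)) - 1 = -76 + √(d²))
c(-71) + v(-81, -179) = (-76 + √((-71)²)) - 179*(-7 - 81) = (-76 + √5041) - 179*(-88) = (-76 + 71) + 15752 = -5 + 15752 = 15747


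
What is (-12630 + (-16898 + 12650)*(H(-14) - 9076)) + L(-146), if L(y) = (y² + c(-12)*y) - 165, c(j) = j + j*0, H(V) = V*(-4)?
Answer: 38327233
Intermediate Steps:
H(V) = -4*V
c(j) = j (c(j) = j + 0 = j)
L(y) = -165 + y² - 12*y (L(y) = (y² - 12*y) - 165 = -165 + y² - 12*y)
(-12630 + (-16898 + 12650)*(H(-14) - 9076)) + L(-146) = (-12630 + (-16898 + 12650)*(-4*(-14) - 9076)) + (-165 + (-146)² - 12*(-146)) = (-12630 - 4248*(56 - 9076)) + (-165 + 21316 + 1752) = (-12630 - 4248*(-9020)) + 22903 = (-12630 + 38316960) + 22903 = 38304330 + 22903 = 38327233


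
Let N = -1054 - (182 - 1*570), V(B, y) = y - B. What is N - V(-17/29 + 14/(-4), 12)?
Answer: -39561/58 ≈ -682.09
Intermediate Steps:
N = -666 (N = -1054 - (182 - 570) = -1054 - 1*(-388) = -1054 + 388 = -666)
N - V(-17/29 + 14/(-4), 12) = -666 - (12 - (-17/29 + 14/(-4))) = -666 - (12 - (-17*1/29 + 14*(-¼))) = -666 - (12 - (-17/29 - 7/2)) = -666 - (12 - 1*(-237/58)) = -666 - (12 + 237/58) = -666 - 1*933/58 = -666 - 933/58 = -39561/58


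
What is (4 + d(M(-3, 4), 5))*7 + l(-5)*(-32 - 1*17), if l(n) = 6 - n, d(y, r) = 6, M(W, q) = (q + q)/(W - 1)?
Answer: -469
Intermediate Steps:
M(W, q) = 2*q/(-1 + W) (M(W, q) = (2*q)/(-1 + W) = 2*q/(-1 + W))
(4 + d(M(-3, 4), 5))*7 + l(-5)*(-32 - 1*17) = (4 + 6)*7 + (6 - 1*(-5))*(-32 - 1*17) = 10*7 + (6 + 5)*(-32 - 17) = 70 + 11*(-49) = 70 - 539 = -469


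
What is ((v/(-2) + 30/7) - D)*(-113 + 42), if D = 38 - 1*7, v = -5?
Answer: 24069/14 ≈ 1719.2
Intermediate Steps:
D = 31 (D = 38 - 7 = 31)
((v/(-2) + 30/7) - D)*(-113 + 42) = ((-5/(-2) + 30/7) - 1*31)*(-113 + 42) = ((-5*(-½) + 30*(⅐)) - 31)*(-71) = ((5/2 + 30/7) - 31)*(-71) = (95/14 - 31)*(-71) = -339/14*(-71) = 24069/14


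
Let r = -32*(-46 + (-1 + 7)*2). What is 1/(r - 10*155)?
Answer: -1/462 ≈ -0.0021645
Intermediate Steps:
r = 1088 (r = -32*(-46 + 6*2) = -32*(-46 + 12) = -32*(-34) = 1088)
1/(r - 10*155) = 1/(1088 - 10*155) = 1/(1088 - 1550) = 1/(-462) = -1/462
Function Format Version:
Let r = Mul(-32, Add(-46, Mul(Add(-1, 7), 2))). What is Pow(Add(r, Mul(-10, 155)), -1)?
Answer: Rational(-1, 462) ≈ -0.0021645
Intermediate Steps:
r = 1088 (r = Mul(-32, Add(-46, Mul(6, 2))) = Mul(-32, Add(-46, 12)) = Mul(-32, -34) = 1088)
Pow(Add(r, Mul(-10, 155)), -1) = Pow(Add(1088, Mul(-10, 155)), -1) = Pow(Add(1088, -1550), -1) = Pow(-462, -1) = Rational(-1, 462)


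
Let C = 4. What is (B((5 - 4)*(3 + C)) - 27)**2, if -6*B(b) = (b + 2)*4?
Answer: 1089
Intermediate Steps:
B(b) = -4/3 - 2*b/3 (B(b) = -(b + 2)*4/6 = -(2 + b)*4/6 = -(8 + 4*b)/6 = -4/3 - 2*b/3)
(B((5 - 4)*(3 + C)) - 27)**2 = ((-4/3 - 2*(5 - 4)*(3 + 4)/3) - 27)**2 = ((-4/3 - 2*7/3) - 27)**2 = ((-4/3 - 2/3*7) - 27)**2 = ((-4/3 - 14/3) - 27)**2 = (-6 - 27)**2 = (-33)**2 = 1089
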